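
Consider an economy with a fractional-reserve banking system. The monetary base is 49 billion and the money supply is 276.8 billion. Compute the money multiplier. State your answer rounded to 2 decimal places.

The money multiplier is m = M / MB = 276.8 / 49 ≈ 5.64898.

5.65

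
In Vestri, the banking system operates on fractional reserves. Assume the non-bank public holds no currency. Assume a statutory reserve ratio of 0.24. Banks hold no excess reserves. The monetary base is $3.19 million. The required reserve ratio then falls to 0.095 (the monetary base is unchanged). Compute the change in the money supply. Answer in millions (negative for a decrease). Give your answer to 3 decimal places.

$20.287 million

Initially m₁ = 1 / (0.24) ≈ 4.16667, so M₁ = 4.16667 × 3.19 ≈ 13.2917 million.
After the change m₂ = 1 / (0.095) ≈ 10.52632, so M₂ = 10.52632 × 3.19 ≈ 33.579 million.
ΔM = M₂ − M₁ = 33.579 − 13.2917 = 20.2873 million.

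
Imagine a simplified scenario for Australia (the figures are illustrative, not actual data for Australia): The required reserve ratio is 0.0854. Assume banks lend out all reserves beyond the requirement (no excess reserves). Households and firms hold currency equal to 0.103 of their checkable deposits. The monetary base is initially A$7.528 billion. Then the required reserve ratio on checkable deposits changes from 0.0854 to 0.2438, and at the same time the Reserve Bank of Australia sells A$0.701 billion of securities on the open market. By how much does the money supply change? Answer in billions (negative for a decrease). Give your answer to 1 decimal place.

Before: m₁ = (1 + 0.103) / (0.0854 + 0.103) ≈ 5.8546, MB₁ = 7.528, so M₁ = 5.8546 × 7.528 ≈ 44.0734 billion.
After: m₂ = (1 + 0.103) / (0.2438 + 0.103) ≈ 3.1805, MB₂ = 7.528 − 0.701 = 6.827, so M₂ = 3.1805 × 6.827 ≈ 21.7133 billion.
ΔM = M₂ − M₁ = 21.7133 − 44.0734 = -22.3601 billion.

-22.4 billion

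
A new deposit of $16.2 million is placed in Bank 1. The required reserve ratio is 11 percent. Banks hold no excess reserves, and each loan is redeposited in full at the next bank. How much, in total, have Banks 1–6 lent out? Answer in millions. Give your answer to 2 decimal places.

Bank i lends (1 − rr)^i of the original deposit: Bank 1 lends 16.2·0.8900 = 14.4180, Bank 2 lends 16.2·0.8900² ≈ 12.8320, and so on.
Summing a geometric series: total = 16.2·[0.8900·(1 − 0.8900^6) / (1 − 0.8900)] ≈ 65.9320 million.

$65.93 million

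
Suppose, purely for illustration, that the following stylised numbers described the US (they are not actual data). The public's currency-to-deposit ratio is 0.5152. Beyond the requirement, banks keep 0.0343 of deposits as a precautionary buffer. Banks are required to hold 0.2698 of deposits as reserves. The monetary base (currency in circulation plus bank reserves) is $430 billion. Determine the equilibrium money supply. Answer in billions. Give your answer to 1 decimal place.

The money multiplier is m = (1 + c) / (rr + e + c) = (1 + 0.5152) / (0.2698 + 0.0343 + 0.5152) ≈ 1.84938.
So M = m × MB = 1.84938 × 430 = 795.2334 billion.

$795.2 billion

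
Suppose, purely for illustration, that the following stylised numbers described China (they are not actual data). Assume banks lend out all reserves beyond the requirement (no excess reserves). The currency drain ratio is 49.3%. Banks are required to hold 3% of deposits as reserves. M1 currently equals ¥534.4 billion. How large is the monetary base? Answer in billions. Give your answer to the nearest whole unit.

The money multiplier is m = (1 + c) / (rr + c) = (1 + 0.493) / (0.03 + 0.493) ≈ 2.8547.
MB = M / m = 534.4 / 2.8547 ≈ 187.2001 billion.

¥187 billion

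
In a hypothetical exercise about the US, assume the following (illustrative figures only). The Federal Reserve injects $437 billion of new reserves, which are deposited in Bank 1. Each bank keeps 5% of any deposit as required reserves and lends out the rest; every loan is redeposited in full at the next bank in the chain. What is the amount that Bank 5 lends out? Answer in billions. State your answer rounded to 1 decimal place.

$338.1 billion

Each bank lends a fraction (1 − rr) = 0.9500 of the deposit it receives, so Bank 5 receives 437·0.9500^4 and lends 437·0.9500^5 ≈ 338.1423 billion.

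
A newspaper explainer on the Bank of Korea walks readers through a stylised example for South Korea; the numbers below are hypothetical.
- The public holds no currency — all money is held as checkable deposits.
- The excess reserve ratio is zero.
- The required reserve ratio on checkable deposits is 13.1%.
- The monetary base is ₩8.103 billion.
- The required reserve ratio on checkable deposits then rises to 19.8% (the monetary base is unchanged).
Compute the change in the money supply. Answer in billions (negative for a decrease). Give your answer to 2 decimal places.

Initially m₁ = 1 / (0.131) ≈ 7.6336, so M₁ = 7.6336 × 8.103 ≈ 61.8551 billion.
After the change m₂ = 1 / (0.198) ≈ 5.0505, so M₂ = 5.0505 × 8.103 ≈ 40.9242 billion.
ΔM = M₂ − M₁ = 40.9242 − 61.8551 = -20.9309 billion.

-20.93 billion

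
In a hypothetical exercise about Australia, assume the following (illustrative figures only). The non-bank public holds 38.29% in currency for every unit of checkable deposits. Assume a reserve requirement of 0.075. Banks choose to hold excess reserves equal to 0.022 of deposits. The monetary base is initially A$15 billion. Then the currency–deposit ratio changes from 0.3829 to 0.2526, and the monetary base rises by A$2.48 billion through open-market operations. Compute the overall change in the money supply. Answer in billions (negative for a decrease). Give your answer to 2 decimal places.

Before: m₁ = (1 + 0.3829) / (0.075 + 0.022 + 0.3829) ≈ 2.88164, MB₁ = 15, so M₁ = 2.88164 × 15 = 43.2246 billion.
After: m₂ = (1 + 0.2526) / (0.075 + 0.022 + 0.2526) ≈ 3.58295, MB₂ = 15 + 2.48 = 17.48, so M₂ = 3.58295 × 17.48 ≈ 62.63 billion.
ΔM = M₂ − M₁ = 62.63 − 43.2246 = 19.4054 billion.

A$19.41 billion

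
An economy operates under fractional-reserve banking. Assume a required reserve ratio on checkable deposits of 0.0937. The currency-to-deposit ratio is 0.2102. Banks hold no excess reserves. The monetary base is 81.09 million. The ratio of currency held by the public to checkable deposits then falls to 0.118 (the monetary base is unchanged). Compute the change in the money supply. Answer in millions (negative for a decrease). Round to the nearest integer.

105 million

Initially m₁ = (1 + 0.2102) / (0.0937 + 0.2102) ≈ 3.9822, so M₁ = 3.9822 × 81.09 ≈ 322.9166 million.
After the change m₂ = (1 + 0.118) / (0.0937 + 0.118) ≈ 5.2811, so M₂ = 5.2811 × 81.09 ≈ 428.2444 million.
ΔM = M₂ − M₁ = 428.2444 − 322.9166 = 105.3278 million.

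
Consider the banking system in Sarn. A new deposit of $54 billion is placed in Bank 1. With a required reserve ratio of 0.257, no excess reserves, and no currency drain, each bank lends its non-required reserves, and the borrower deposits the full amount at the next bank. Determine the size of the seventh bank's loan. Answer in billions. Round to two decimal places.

Each bank lends a fraction (1 − rr) = 0.7430 of the deposit it receives, so Bank 7 receives 54·0.7430^6 and lends 54·0.7430^7 ≈ 6.7502 billion.

$6.75 billion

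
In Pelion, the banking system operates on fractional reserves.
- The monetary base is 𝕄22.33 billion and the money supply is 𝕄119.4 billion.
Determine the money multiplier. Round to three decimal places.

The money multiplier is m = M / MB = 119.4 / 22.33 ≈ 5.34707.

5.347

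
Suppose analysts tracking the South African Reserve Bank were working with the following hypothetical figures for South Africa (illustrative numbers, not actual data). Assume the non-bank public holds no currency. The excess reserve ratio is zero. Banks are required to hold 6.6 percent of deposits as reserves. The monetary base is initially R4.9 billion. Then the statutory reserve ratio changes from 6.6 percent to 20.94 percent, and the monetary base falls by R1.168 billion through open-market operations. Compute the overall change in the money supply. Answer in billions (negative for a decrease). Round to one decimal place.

-56.4 billion

Before: m₁ = 1 / (0.066) ≈ 15.1515, MB₁ = 4.9, so M₁ = 15.1515 × 4.9 ≈ 74.2424 billion.
After: m₂ = 1 / (0.2094) ≈ 4.7755, MB₂ = 4.9 − 1.168 = 3.732, so M₂ = 4.7755 × 3.732 ≈ 17.8222 billion.
ΔM = M₂ − M₁ = 17.8222 − 74.2424 = -56.4202 billion.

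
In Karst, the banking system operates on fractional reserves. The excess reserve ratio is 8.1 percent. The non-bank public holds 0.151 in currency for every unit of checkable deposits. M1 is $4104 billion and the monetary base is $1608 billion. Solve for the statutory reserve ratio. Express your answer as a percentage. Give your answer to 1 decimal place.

Using m = M/MB = 4104/1608 ≈ 2.552239. Since m = (1 + c)/(c + rr + e), the denominator satisfies c + rr + e = (1 + c)/m = (1 + 0.151) / 2.552239 ≈ 0.450977.
With c = 0.151 and e = 0.081, the statutory reserve ratio is 0.450977 − 0.151 − 0.081 = 0.218977.

21.9%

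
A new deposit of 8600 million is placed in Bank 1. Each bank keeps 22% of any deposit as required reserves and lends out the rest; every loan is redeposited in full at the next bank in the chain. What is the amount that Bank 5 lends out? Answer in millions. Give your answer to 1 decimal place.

Each bank lends a fraction (1 − rr) = 0.7800 of the deposit it receives, so Bank 5 receives 8600·0.7800^4 and lends 8600·0.7800^5 ≈ 2482.9700 million.

2483.0 million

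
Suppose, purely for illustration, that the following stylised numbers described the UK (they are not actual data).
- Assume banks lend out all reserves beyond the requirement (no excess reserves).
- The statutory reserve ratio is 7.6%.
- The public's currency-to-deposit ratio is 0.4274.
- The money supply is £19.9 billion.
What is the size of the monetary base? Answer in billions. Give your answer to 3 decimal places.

£7.018 billion

The money multiplier is m = (1 + c) / (rr + c) = (1 + 0.4274) / (0.076 + 0.4274) ≈ 2.835518.
MB = M / m = 19.9 / 2.835518 ≈ 7.0181 billion.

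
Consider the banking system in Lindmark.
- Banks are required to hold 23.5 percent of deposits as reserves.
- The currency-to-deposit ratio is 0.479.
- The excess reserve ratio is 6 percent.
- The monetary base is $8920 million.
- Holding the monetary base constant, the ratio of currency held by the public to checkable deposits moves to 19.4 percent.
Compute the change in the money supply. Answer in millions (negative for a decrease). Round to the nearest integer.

Initially m₁ = (1 + 0.479) / (0.235 + 0.06 + 0.479) ≈ 1.91085, so M₁ = 1.91085 × 8920 = 17044.782 million.
After the change m₂ = (1 + 0.194) / (0.235 + 0.06 + 0.194) ≈ 2.44172, so M₂ = 2.44172 × 8920 = 21780.1424 million.
ΔM = M₂ − M₁ = 21780.1424 − 17044.782 = 4735.3604 million.

$4735 million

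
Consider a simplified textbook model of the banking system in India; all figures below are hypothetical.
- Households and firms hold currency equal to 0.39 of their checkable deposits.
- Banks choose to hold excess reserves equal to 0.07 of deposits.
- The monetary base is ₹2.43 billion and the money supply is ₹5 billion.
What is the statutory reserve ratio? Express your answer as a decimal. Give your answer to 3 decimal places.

Using m = M/MB = 5/2.43 ≈ 2.057613. Since m = (1 + c)/(c + rr + e), the denominator satisfies c + rr + e = (1 + c)/m = (1 + 0.39) / 2.057613 ≈ 0.675540.
With c = 0.39 and e = 0.07, the statutory reserve ratio is 0.675540 − 0.39 − 0.07 = 0.21554.

0.216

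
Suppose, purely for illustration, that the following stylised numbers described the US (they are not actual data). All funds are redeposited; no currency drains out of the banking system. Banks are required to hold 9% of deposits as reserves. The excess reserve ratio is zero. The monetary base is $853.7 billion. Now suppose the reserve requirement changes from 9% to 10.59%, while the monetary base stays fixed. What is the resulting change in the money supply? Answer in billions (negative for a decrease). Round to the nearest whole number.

-1424 billion

Initially m₁ = 1 / (0.09) ≈ 11.1111, so M₁ = 11.1111 × 853.7 ≈ 9485.5461 billion.
After the change m₂ = 1 / (0.1059) ≈ 9.4429, so M₂ = 9.4429 × 853.7 ≈ 8061.4037 billion.
ΔM = M₂ − M₁ = 8061.4037 − 9485.5461 = -1424.1424 billion.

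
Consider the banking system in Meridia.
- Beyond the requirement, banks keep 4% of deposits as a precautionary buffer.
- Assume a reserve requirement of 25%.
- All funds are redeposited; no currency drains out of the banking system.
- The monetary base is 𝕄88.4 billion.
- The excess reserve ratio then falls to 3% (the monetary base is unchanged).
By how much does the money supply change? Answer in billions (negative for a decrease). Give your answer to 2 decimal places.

Initially m₁ = 1 / (0.25 + 0.04) ≈ 3.44828, so M₁ = 3.44828 × 88.4 ≈ 304.828 billion.
After the change m₂ = 1 / (0.25 + 0.03) ≈ 3.57143, so M₂ = 3.57143 × 88.4 ≈ 315.7144 billion.
ΔM = M₂ − M₁ = 315.7144 − 304.828 = 10.8864 billion.

𝕄10.89 billion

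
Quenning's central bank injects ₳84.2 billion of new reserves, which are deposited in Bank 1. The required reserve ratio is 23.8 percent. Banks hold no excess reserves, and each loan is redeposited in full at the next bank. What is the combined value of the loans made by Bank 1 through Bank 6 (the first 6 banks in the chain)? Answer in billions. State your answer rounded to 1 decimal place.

₳216.8 billion

Bank i lends (1 − rr)^i of the original deposit: Bank 1 lends 84.2·0.7620 = 64.1604, Bank 2 lends 84.2·0.7620² ≈ 48.8902, and so on.
Summing a geometric series: total = 84.2·[0.7620·(1 − 0.7620^6) / (1 − 0.7620)] ≈ 216.8075 billion.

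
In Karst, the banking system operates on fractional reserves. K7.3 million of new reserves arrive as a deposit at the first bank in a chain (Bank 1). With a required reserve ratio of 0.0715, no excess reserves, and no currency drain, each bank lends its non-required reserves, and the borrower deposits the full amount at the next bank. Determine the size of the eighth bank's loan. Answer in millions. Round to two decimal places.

Each bank lends a fraction (1 − rr) = 0.9285 of the deposit it receives, so Bank 8 receives 7.3·0.9285^7 and lends 7.3·0.9285^8 ≈ 4.0325 million.

K4.03 million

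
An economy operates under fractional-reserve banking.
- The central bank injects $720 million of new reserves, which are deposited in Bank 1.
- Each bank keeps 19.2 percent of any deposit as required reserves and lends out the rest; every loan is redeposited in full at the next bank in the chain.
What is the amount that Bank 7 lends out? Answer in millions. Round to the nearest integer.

Each bank lends a fraction (1 − rr) = 0.8080 of the deposit it receives, so Bank 7 receives 720·0.8080^6 and lends 720·0.8080^7 ≈ 161.8870 million.

$162 million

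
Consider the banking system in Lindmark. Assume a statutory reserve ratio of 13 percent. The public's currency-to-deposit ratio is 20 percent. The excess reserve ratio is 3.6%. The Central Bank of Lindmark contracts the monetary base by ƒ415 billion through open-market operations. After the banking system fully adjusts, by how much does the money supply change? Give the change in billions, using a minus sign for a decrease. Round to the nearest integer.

The money multiplier is m = (1 + c) / (rr + e + c) = (1 + 0.2) / (0.13 + 0.036 + 0.2) ≈ 3.2787.
The sale removes 415 billion of base, so ΔM = m × ΔMB = 3.2787 × (−415) = -1360.6605 billion.

-1361 billion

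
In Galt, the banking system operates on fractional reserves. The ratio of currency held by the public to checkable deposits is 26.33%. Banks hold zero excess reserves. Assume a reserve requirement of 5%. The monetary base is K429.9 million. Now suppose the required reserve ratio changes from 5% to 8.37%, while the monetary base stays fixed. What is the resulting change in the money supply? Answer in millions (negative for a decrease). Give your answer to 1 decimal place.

-168.4 million

Initially m₁ = (1 + 0.2633) / (0.05 + 0.2633) ≈ 4.03224, so M₁ = 4.03224 × 429.9 ≈ 1733.46 million.
After the change m₂ = (1 + 0.2633) / (0.0837 + 0.2633) ≈ 3.64063, so M₂ = 3.64063 × 429.9 ≈ 1565.1068 million.
ΔM = M₂ − M₁ = 1565.1068 − 1733.46 = -168.3532 million.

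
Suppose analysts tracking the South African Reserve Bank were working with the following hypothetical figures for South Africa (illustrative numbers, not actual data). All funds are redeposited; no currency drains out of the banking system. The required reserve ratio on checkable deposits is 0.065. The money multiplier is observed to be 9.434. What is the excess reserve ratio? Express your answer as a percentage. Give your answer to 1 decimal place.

4.1%

Using m = 9.434. Since m = (1 + c)/(c + rr + e), the denominator satisfies c + rr + e = (1 + c)/m = (1 + 0) / 9.434 ≈ 0.106000.
With c = 0 and rr = 0.065, the excess reserve ratio is 0.106000 − 0 − 0.065 = 0.041.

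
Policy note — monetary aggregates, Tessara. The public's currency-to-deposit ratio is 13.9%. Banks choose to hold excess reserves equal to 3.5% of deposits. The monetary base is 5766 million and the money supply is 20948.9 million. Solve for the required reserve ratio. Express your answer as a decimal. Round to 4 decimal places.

Using m = M/MB = 20948.9/5766 ≈ 3.633177. Since m = (1 + c)/(c + rr + e), the denominator satisfies c + rr + e = (1 + c)/m = (1 + 0.139) / 3.633177 ≈ 0.313500.
With c = 0.139 and e = 0.035, the required reserve ratio is 0.313500 − 0.139 − 0.035 = 0.1395.

0.1395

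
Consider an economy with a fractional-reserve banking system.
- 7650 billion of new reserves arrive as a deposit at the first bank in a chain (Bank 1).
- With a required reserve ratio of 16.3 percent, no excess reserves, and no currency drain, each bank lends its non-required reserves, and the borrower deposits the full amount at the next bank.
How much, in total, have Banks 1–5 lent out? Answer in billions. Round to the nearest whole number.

23145 billion

Bank i lends (1 − rr)^i of the original deposit: Bank 1 lends 7650·0.8370 = 6403.0500, Bank 2 lends 7650·0.8370² ≈ 5359.3529, and so on.
Summing a geometric series: total = 7650·[0.8370·(1 − 0.8370^5) / (1 − 0.8370)] ≈ 23145.3749 billion.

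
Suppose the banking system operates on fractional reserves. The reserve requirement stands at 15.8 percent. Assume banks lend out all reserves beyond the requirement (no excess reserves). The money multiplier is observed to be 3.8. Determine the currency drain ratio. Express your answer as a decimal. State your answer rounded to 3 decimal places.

Using m = 3.8. From m = (1 + c)/(c + rr + e), rearranging gives 1 + c = m·(c + rr + e), so c·(1 − m) = m·(rr + e) − 1.
Hence c = [m·(rr + e) − 1]/(1 − m) = [3.8 × (0.158 + 0) − 1] / (1 − 3.8) ≈ 0.142714.

0.143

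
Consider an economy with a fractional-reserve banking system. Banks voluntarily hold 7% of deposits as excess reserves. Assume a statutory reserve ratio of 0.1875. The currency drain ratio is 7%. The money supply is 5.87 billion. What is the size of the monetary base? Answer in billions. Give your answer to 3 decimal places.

1.797 billion

The money multiplier is m = (1 + c) / (rr + e + c) = (1 + 0.07) / (0.1875 + 0.07 + 0.07) ≈ 3.26718.
MB = M / m = 5.87 / 3.26718 ≈ 1.7967 billion.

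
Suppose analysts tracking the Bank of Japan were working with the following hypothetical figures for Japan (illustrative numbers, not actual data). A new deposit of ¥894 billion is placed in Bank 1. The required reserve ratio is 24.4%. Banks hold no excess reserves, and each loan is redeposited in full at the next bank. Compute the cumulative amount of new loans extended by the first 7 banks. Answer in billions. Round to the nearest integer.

¥2379 billion

Bank i lends (1 − rr)^i of the original deposit: Bank 1 lends 894·0.7560 = 675.8640, Bank 2 lends 894·0.7560² ≈ 510.9532, and so on.
Summing a geometric series: total = 894·[0.7560·(1 − 0.7560^7) / (1 − 0.7560)] ≈ 2378.9837 billion.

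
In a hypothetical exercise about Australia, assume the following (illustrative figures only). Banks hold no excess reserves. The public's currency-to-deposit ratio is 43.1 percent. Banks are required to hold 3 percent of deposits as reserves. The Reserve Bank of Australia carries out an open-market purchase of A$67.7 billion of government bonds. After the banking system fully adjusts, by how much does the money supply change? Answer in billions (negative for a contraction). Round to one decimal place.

A$210.1 billion

The money multiplier is m = (1 + c) / (rr + c) = (1 + 0.431) / (0.03 + 0.431) ≈ 3.1041.
The purchase adds 67.7 billion of base, so ΔM = m × ΔMB = 3.1041 × (+67.7) ≈ 210.1476 billion.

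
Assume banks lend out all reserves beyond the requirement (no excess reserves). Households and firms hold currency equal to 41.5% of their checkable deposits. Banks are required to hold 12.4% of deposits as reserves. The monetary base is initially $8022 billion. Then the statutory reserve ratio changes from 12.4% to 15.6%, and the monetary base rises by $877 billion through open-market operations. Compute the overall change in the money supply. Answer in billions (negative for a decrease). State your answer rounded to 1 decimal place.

Before: m₁ = (1 + 0.415) / (0.124 + 0.415) ≈ 2.625232, MB₁ = 8022, so M₁ = 2.625232 × 8022 ≈ 21059.6111 billion.
After: m₂ = (1 + 0.415) / (0.156 + 0.415) ≈ 2.478109, MB₂ = 8022 + 877 = 8899, so M₂ = 2.478109 × 8899 ≈ 22052.692 billion.
ΔM = M₂ − M₁ = 22052.692 − 21059.6111 = 993.0809 billion.

$993.1 billion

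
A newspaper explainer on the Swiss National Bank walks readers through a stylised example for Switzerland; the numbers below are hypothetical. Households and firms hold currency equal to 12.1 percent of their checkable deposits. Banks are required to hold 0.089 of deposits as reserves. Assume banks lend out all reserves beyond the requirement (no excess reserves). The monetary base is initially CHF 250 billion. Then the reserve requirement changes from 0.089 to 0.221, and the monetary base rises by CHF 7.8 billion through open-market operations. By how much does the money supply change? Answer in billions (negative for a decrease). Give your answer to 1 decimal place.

-489.5 billion

Before: m₁ = (1 + 0.121) / (0.089 + 0.121) ≈ 5.33810, MB₁ = 250, so M₁ = 5.33810 × 250 = 1334.525 billion.
After: m₂ = (1 + 0.121) / (0.221 + 0.121) ≈ 3.27778, MB₂ = 250 + 7.8 = 257.8, so M₂ = 3.27778 × 257.8 ≈ 845.0117 billion.
ΔM = M₂ − M₁ = 845.0117 − 1334.525 = -489.5133 billion.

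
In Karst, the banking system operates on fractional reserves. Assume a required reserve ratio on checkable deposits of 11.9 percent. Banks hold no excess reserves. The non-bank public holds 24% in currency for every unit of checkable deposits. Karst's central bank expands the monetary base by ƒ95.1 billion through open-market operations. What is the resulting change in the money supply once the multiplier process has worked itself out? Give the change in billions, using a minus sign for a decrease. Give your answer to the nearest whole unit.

The money multiplier is m = (1 + c) / (rr + c) = (1 + 0.24) / (0.119 + 0.24) ≈ 3.4540.
The purchase adds 95.1 billion of base, so ΔM = m × ΔMB = 3.4540 × (+95.1) = 328.4754 billion.

ƒ328 billion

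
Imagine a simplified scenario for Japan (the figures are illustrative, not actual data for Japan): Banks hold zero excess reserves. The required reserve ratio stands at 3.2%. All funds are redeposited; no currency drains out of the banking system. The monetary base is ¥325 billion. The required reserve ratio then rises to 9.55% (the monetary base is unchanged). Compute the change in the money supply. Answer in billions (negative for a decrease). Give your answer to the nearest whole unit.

Initially m₁ = 1 / (0.032) = 31.25, so M₁ = 31.25 × 325 = 10156.25 billion.
After the change m₂ = 1 / (0.0955) ≈ 10.4712, so M₂ = 10.4712 × 325 = 3403.14 billion.
ΔM = M₂ − M₁ = 3403.14 − 10156.25 = -6753.11 billion.

-6753 billion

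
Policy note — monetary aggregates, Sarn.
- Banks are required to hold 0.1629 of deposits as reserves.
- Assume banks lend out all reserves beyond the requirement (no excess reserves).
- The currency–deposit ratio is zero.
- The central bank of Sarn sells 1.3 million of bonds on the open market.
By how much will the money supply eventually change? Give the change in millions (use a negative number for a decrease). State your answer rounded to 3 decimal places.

-7.980 million

The simple money multiplier is m = 1/rr = 1/0.1629 ≈ 6.13874.
An open-market sale reduces the monetary base by 1.3 million, so ΔM = m × ΔMB = 6.13874 × (−1.3) ≈ -7.9804 million.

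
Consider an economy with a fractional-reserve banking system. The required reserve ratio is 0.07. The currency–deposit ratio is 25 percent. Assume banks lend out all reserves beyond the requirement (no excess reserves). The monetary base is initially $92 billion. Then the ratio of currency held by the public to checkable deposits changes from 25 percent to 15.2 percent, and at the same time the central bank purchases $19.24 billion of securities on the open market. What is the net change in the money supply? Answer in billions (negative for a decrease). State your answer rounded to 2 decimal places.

Before: m₁ = (1 + 0.25) / (0.07 + 0.25) = 3.906250, MB₁ = 92, so M₁ = 3.906250 × 92 = 359.375 billion.
After: m₂ = (1 + 0.152) / (0.07 + 0.152) ≈ 5.189189, MB₂ = 92 + 19.24 = 111.24, so M₂ = 5.189189 × 111.24 ≈ 577.2454 billion.
ΔM = M₂ − M₁ = 577.2454 − 359.375 = 217.8704 billion.

$217.87 billion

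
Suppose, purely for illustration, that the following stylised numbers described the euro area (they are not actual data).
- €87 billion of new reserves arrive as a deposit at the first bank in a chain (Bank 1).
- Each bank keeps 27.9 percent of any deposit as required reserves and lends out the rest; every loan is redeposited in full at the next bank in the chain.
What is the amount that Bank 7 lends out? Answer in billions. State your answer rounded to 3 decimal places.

Each bank lends a fraction (1 − rr) = 0.7210 of the deposit it receives, so Bank 7 receives 87·0.7210^6 and lends 87·0.7210^7 ≈ 8.8118 billion.

€8.812 billion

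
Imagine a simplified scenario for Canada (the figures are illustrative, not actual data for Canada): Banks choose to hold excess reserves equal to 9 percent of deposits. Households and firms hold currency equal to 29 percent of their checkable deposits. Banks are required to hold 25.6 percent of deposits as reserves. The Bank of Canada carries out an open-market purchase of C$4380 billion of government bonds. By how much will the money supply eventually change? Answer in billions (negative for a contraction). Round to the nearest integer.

The money multiplier is m = (1 + c) / (rr + e + c) = (1 + 0.29) / (0.256 + 0.09 + 0.29) ≈ 2.02830.
The purchase adds 4380 billion of base, so ΔM = m × ΔMB = 2.02830 × (+4380) = 8883.954 billion.

C$8884 billion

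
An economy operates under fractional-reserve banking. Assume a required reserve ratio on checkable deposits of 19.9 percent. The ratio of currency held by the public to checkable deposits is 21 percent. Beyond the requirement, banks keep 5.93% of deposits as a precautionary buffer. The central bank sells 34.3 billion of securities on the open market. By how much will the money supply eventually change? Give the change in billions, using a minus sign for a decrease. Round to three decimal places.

-88.625 billion

The money multiplier is m = (1 + c) / (rr + e + c) = (1 + 0.21) / (0.199 + 0.0593 + 0.21) ≈ 2.583814.
The sale removes 34.3 billion of base, so ΔM = m × ΔMB = 2.583814 × (−34.3) ≈ -88.6248 billion.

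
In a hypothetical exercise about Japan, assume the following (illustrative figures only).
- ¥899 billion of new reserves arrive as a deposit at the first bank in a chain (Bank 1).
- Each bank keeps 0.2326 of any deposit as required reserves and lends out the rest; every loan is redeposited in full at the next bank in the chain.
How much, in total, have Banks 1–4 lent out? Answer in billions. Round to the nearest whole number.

¥1937 billion

Bank i lends (1 − rr)^i of the original deposit: Bank 1 lends 899·0.7674 = 689.8926, Bank 2 lends 899·0.7674² ≈ 529.4236, and so on.
Summing a geometric series: total = 899·[0.7674·(1 − 0.7674^4) / (1 − 0.7674)] ≈ 1937.3748 billion.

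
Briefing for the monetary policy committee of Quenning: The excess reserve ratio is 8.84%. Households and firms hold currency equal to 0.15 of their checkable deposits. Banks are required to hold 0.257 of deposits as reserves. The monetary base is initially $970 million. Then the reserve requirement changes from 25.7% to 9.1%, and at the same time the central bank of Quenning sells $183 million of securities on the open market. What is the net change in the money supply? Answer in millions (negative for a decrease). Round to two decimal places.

$495.86 million

Before: m₁ = (1 + 0.15) / (0.257 + 0.0884 + 0.15) ≈ 2.321356, MB₁ = 970, so M₁ = 2.321356 × 970 ≈ 2251.7153 million.
After: m₂ = (1 + 0.15) / (0.091 + 0.0884 + 0.15) ≈ 3.491196, MB₂ = 970 − 183 = 787, so M₂ = 3.491196 × 787 ≈ 2747.5713 million.
ΔM = M₂ − M₁ = 2747.5713 − 2251.7153 = 495.856 million.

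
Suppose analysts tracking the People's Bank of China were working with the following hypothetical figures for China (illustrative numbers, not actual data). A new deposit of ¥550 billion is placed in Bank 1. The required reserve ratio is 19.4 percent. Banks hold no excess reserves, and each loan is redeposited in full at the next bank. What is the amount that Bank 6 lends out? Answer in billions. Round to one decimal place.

Each bank lends a fraction (1 − rr) = 0.8060 of the deposit it receives, so Bank 6 receives 550·0.8060^5 and lends 550·0.8060^6 ≈ 150.7901 billion.

¥150.8 billion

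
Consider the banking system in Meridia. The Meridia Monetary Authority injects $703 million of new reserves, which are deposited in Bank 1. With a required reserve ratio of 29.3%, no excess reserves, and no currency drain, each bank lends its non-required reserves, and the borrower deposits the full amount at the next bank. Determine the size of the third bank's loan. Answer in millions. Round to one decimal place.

$248.4 million

Each bank lends a fraction (1 − rr) = 0.7070 of the deposit it receives, so Bank 3 receives 703·0.7070^2 and lends 703·0.7070^3 ≈ 248.4354 million.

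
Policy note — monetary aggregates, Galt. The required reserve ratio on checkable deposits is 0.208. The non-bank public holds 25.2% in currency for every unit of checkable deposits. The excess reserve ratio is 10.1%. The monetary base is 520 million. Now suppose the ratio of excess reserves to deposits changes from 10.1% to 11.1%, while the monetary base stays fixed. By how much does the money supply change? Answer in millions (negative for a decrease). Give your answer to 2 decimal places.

Initially m₁ = (1 + 0.252) / (0.208 + 0.101 + 0.252) ≈ 2.231729, so M₁ = 2.231729 × 520 ≈ 1160.4991 million.
After the change m₂ = (1 + 0.252) / (0.208 + 0.111 + 0.252) ≈ 2.192644, so M₂ = 2.192644 × 520 ≈ 1140.1749 million.
ΔM = M₂ − M₁ = 1140.1749 − 1160.4991 = -20.3242 million.

-20.32 million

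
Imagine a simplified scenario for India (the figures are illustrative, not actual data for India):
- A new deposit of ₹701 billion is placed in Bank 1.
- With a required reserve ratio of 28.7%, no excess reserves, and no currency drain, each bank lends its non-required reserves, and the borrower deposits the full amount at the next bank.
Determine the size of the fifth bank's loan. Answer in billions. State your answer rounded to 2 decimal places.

₹129.17 billion

Each bank lends a fraction (1 − rr) = 0.7130 of the deposit it receives, so Bank 5 receives 701·0.7130^4 and lends 701·0.7130^5 ≈ 129.1712 billion.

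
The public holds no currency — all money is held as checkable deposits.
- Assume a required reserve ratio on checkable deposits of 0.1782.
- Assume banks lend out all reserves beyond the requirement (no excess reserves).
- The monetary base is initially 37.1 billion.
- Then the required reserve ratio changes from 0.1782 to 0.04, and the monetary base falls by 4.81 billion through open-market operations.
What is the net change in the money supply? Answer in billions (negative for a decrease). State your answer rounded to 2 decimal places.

Before: m₁ = 1 / (0.1782) ≈ 5.61167, MB₁ = 37.1, so M₁ = 5.61167 × 37.1 ≈ 208.193 billion.
After: m₂ = 1 / (0.04) = 25, MB₂ = 37.1 − 4.81 = 32.29, so M₂ = 25 × 32.29 = 807.25 billion.
ΔM = M₂ − M₁ = 807.25 − 208.193 = 599.057 billion.

599.06 billion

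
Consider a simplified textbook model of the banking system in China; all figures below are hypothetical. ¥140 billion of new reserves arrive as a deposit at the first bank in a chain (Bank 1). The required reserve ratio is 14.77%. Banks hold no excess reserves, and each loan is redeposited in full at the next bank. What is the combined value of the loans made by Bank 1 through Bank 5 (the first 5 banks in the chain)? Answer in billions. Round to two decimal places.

¥444.54 billion

Bank i lends (1 − rr)^i of the original deposit: Bank 1 lends 140·0.8523 = 119.3220, Bank 2 lends 140·0.8523² ≈ 101.6981, and so on.
Summing a geometric series: total = 140·[0.8523·(1 − 0.8523^5) / (1 − 0.8523)] ≈ 444.5363 billion.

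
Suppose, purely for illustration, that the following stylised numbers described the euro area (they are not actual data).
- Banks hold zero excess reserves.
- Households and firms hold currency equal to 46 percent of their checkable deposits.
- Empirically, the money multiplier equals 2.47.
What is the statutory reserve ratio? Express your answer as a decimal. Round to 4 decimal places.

0.1311

Using m = 2.47. Since m = (1 + c)/(c + rr + e), the denominator satisfies c + rr + e = (1 + c)/m = (1 + 0.46) / 2.47 ≈ 0.591093.
With c = 0.46 and e = 0, the statutory reserve ratio is 0.591093 − 0.46 − 0 = 0.131093.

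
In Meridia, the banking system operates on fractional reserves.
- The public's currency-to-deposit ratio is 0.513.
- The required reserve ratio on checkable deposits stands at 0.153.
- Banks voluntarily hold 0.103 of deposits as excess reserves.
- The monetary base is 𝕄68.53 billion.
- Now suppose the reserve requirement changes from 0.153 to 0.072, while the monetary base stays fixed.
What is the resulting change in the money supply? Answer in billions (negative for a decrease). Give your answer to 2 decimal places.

𝕄15.87 billion

Initially m₁ = (1 + 0.513) / (0.153 + 0.103 + 0.513) ≈ 1.96749, so M₁ = 1.96749 × 68.53 ≈ 134.8321 billion.
After the change m₂ = (1 + 0.513) / (0.072 + 0.103 + 0.513) ≈ 2.19913, so M₂ = 2.19913 × 68.53 ≈ 150.7064 billion.
ΔM = M₂ − M₁ = 150.7064 − 134.8321 = 15.8743 billion.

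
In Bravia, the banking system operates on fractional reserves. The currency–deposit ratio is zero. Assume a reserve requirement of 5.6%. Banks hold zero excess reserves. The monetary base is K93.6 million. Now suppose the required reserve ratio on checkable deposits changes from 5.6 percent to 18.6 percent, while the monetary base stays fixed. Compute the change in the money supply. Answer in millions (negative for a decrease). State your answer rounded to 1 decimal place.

Initially m₁ = 1 / (0.056) ≈ 17.8571, so M₁ = 17.8571 × 93.6 ≈ 1671.4246 million.
After the change m₂ = 1 / (0.186) ≈ 5.3763, so M₂ = 5.3763 × 93.6 ≈ 503.2217 million.
ΔM = M₂ − M₁ = 503.2217 − 1671.4246 = -1168.2029 million.

-1168.2 million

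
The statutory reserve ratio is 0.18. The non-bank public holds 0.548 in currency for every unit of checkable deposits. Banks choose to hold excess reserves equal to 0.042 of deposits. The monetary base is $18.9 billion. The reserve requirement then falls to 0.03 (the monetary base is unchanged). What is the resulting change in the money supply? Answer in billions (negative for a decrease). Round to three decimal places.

$9.193 billion

Initially m₁ = (1 + 0.548) / (0.18 + 0.042 + 0.548) ≈ 2.010390, so M₁ = 2.010390 × 18.9 ≈ 37.9964 billion.
After the change m₂ = (1 + 0.548) / (0.03 + 0.042 + 0.548) ≈ 2.496774, so M₂ = 2.496774 × 18.9 ≈ 47.189 billion.
ΔM = M₂ − M₁ = 47.189 − 37.9964 = 9.1926 billion.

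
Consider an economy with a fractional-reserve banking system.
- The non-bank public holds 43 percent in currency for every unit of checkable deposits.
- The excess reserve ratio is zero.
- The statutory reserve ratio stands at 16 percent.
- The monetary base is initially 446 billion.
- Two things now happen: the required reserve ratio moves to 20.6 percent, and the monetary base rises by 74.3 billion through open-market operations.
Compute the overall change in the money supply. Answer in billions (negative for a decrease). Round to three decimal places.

88.874 billion

Before: m₁ = (1 + 0.43) / (0.16 + 0.43) ≈ 2.4237288, MB₁ = 446, so M₁ = 2.4237288 × 446 ≈ 1080.983 billion.
After: m₂ = (1 + 0.43) / (0.206 + 0.43) ≈ 2.2484277, MB₂ = 446 + 74.3 = 520.3, so M₂ = 2.2484277 × 520.3 ≈ 1169.8569 billion.
ΔM = M₂ − M₁ = 1169.8569 − 1080.983 = 88.8739 billion.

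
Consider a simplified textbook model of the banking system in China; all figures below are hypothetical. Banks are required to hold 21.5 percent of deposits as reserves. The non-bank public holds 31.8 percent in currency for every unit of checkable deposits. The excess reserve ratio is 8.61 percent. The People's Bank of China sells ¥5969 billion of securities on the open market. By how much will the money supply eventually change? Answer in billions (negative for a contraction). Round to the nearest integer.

-12707 billion

The money multiplier is m = (1 + c) / (rr + e + c) = (1 + 0.318) / (0.215 + 0.0861 + 0.318) ≈ 2.12890.
The sale removes 5969 billion of base, so ΔM = m × ΔMB = 2.12890 × (−5969) = -12707.4041 billion.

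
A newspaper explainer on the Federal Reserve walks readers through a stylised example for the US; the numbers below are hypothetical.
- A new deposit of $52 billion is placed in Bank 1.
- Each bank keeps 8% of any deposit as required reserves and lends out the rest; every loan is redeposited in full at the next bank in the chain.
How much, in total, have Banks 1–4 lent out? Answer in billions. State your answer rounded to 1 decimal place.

Bank i lends (1 − rr)^i of the original deposit: Bank 1 lends 52·0.9200 = 47.8400, Bank 2 lends 52·0.9200² = 44.0128, and so on.
Summing a geometric series: total = 52·[0.9200·(1 − 0.9200^4) / (1 − 0.9200)] ≈ 169.5970 billion.

$169.6 billion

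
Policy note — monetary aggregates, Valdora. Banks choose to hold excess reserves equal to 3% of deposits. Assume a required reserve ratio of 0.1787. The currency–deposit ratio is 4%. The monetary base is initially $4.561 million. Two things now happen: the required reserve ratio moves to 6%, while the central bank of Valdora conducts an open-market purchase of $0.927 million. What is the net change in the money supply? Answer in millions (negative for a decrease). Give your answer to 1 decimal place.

Before: m₁ = (1 + 0.04) / (0.1787 + 0.03 + 0.04) ≈ 4.1817, MB₁ = 4.561, so M₁ = 4.1817 × 4.561 ≈ 19.0727 million.
After: m₂ = (1 + 0.04) / (0.06 + 0.03 + 0.04) = 8, MB₂ = 4.561 + 0.927 = 5.488, so M₂ = 8 × 5.488 = 43.904 million.
ΔM = M₂ − M₁ = 43.904 − 19.0727 = 24.8313 million.

$24.8 million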